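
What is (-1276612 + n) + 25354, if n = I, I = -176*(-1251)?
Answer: -1031082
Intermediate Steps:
I = 220176
n = 220176
(-1276612 + n) + 25354 = (-1276612 + 220176) + 25354 = -1056436 + 25354 = -1031082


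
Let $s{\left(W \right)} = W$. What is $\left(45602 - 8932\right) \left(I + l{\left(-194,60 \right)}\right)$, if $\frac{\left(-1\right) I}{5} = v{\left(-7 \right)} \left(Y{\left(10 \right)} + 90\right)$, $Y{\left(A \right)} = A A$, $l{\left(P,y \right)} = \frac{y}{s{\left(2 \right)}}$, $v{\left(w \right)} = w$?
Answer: $244955600$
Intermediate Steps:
$l{\left(P,y \right)} = \frac{y}{2}$
$Y{\left(A \right)} = A^{2}$
$I = 6650$ ($I = - 5 \left(- 7 \left(10^{2} + 90\right)\right) = - 5 \left(- 7 \left(100 + 90\right)\right) = - 5 \left(\left(-7\right) 190\right) = \left(-5\right) \left(-1330\right) = 6650$)
$\left(45602 - 8932\right) \left(I + l{\left(-194,60 \right)}\right) = \left(45602 - 8932\right) \left(6650 + \frac{1}{2} \cdot 60\right) = 36670 \left(6650 + 30\right) = 36670 \cdot 6680 = 244955600$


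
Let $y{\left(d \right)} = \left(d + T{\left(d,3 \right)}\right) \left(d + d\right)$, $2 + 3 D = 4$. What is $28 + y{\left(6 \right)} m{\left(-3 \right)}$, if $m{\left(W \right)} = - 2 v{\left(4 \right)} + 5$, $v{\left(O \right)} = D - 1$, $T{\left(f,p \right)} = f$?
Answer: $844$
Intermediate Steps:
$D = \frac{2}{3}$ ($D = - \frac{2}{3} + \frac{1}{3} \cdot 4 = - \frac{2}{3} + \frac{4}{3} = \frac{2}{3} \approx 0.66667$)
$v{\left(O \right)} = - \frac{1}{3}$ ($v{\left(O \right)} = \frac{2}{3} - 1 = - \frac{1}{3}$)
$m{\left(W \right)} = \frac{17}{3}$ ($m{\left(W \right)} = \left(-2\right) \left(- \frac{1}{3}\right) + 5 = \frac{2}{3} + 5 = \frac{17}{3}$)
$y{\left(d \right)} = 4 d^{2}$ ($y{\left(d \right)} = \left(d + d\right) \left(d + d\right) = 2 d 2 d = 4 d^{2}$)
$28 + y{\left(6 \right)} m{\left(-3 \right)} = 28 + 4 \cdot 6^{2} \cdot \frac{17}{3} = 28 + 4 \cdot 36 \cdot \frac{17}{3} = 28 + 144 \cdot \frac{17}{3} = 28 + 816 = 844$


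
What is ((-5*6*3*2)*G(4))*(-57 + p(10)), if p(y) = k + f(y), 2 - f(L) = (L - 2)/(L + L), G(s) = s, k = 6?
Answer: 35568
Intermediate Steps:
f(L) = 2 - (-2 + L)/(2*L) (f(L) = 2 - (L - 2)/(L + L) = 2 - (-2 + L)/(2*L))
p(y) = 15/2 + 1/y (p(y) = 6 + (3/2 + 1/y) = 15/2 + 1/y)
((-5*6*3*2)*G(4))*(-57 + p(10)) = (-5*6*3*2*4)*(-57 + (15/2 + 1/10)) = (-90*2*4)*(-57 + (15/2 + 1/10)) = (-5*36*4)*(-57 + 38/5) = -180*4*(-247/5) = -720*(-247/5) = 35568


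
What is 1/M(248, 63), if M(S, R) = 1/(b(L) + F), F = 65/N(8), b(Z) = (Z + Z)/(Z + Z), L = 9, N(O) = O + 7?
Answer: 16/3 ≈ 5.3333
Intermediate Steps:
N(O) = 7 + O
b(Z) = 1 (b(Z) = (2*Z)/((2*Z)) = (2*Z)*(1/(2*Z)) = 1)
F = 13/3 (F = 65/(7 + 8) = 65/15 = 65*(1/15) = 13/3 ≈ 4.3333)
M(S, R) = 3/16 (M(S, R) = 1/(1 + 13/3) = 1/(16/3) = 3/16)
1/M(248, 63) = 1/(3/16) = 16/3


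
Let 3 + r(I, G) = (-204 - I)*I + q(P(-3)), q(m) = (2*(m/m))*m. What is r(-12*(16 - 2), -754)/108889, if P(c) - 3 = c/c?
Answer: 6053/108889 ≈ 0.055589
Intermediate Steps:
P(c) = 4 (P(c) = 3 + c/c = 3 + 1 = 4)
q(m) = 2*m (q(m) = (2*1)*m = 2*m)
r(I, G) = 5 + I*(-204 - I) (r(I, G) = -3 + ((-204 - I)*I + 2*4) = -3 + (I*(-204 - I) + 8) = -3 + (8 + I*(-204 - I)) = 5 + I*(-204 - I))
r(-12*(16 - 2), -754)/108889 = (5 - (-12*(16 - 2))**2 - (-2448)*(16 - 2))/108889 = (5 - (-12*14)**2 - (-2448)*14)*(1/108889) = (5 - 1*(-168)**2 - 204*(-168))*(1/108889) = (5 - 1*28224 + 34272)*(1/108889) = (5 - 28224 + 34272)*(1/108889) = 6053*(1/108889) = 6053/108889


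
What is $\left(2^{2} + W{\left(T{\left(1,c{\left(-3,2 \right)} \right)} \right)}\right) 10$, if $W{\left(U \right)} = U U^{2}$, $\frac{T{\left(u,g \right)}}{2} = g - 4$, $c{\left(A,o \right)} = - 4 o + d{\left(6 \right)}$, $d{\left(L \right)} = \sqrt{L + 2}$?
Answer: $-161240 + 70400 \sqrt{2} \approx -61679.0$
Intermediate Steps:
$d{\left(L \right)} = \sqrt{2 + L}$
$c{\left(A,o \right)} = - 4 o + 2 \sqrt{2}$ ($c{\left(A,o \right)} = - 4 o + \sqrt{2 + 6} = - 4 o + \sqrt{8} = - 4 o + 2 \sqrt{2}$)
$T{\left(u,g \right)} = -8 + 2 g$ ($T{\left(u,g \right)} = 2 \left(g - 4\right) = 2 \left(-4 + g\right) = -8 + 2 g$)
$W{\left(U \right)} = U^{3}$
$\left(2^{2} + W{\left(T{\left(1,c{\left(-3,2 \right)} \right)} \right)}\right) 10 = \left(2^{2} + \left(-8 + 2 \left(\left(-4\right) 2 + 2 \sqrt{2}\right)\right)^{3}\right) 10 = \left(4 + \left(-8 + 2 \left(-8 + 2 \sqrt{2}\right)\right)^{3}\right) 10 = \left(4 + \left(-8 - \left(16 - 4 \sqrt{2}\right)\right)^{3}\right) 10 = \left(4 + \left(-24 + 4 \sqrt{2}\right)^{3}\right) 10 = 40 + 10 \left(-24 + 4 \sqrt{2}\right)^{3}$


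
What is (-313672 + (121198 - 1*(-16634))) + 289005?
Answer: 113165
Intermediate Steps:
(-313672 + (121198 - 1*(-16634))) + 289005 = (-313672 + (121198 + 16634)) + 289005 = (-313672 + 137832) + 289005 = -175840 + 289005 = 113165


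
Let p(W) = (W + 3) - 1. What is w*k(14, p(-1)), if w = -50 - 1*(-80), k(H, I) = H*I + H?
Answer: 840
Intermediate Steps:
p(W) = 2 + W (p(W) = (3 + W) - 1 = 2 + W)
k(H, I) = H + H*I
w = 30 (w = -50 + 80 = 30)
w*k(14, p(-1)) = 30*(14*(1 + (2 - 1))) = 30*(14*(1 + 1)) = 30*(14*2) = 30*28 = 840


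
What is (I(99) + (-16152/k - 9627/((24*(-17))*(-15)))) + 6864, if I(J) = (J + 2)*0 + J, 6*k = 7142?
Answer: 50614031341/7284840 ≈ 6947.9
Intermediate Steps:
k = 3571/3 (k = (⅙)*7142 = 3571/3 ≈ 1190.3)
I(J) = J (I(J) = (2 + J)*0 + J = 0 + J = J)
(I(99) + (-16152/k - 9627/((24*(-17))*(-15)))) + 6864 = (99 + (-16152/3571/3 - 9627/((24*(-17))*(-15)))) + 6864 = (99 + (-16152*3/3571 - 9627/((-408*(-15))))) + 6864 = (99 + (-48456/3571 - 9627/6120)) + 6864 = (99 + (-48456/3571 - 9627*1/6120)) + 6864 = (99 + (-48456/3571 - 3209/2040)) + 6864 = (99 - 110309579/7284840) + 6864 = 610889581/7284840 + 6864 = 50614031341/7284840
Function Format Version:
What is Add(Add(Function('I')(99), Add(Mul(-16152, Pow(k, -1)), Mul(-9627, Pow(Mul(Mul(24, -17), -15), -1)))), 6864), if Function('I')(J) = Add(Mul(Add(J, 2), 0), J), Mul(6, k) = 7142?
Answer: Rational(50614031341, 7284840) ≈ 6947.9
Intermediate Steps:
k = Rational(3571, 3) (k = Mul(Rational(1, 6), 7142) = Rational(3571, 3) ≈ 1190.3)
Function('I')(J) = J (Function('I')(J) = Add(Mul(Add(2, J), 0), J) = Add(0, J) = J)
Add(Add(Function('I')(99), Add(Mul(-16152, Pow(k, -1)), Mul(-9627, Pow(Mul(Mul(24, -17), -15), -1)))), 6864) = Add(Add(99, Add(Mul(-16152, Pow(Rational(3571, 3), -1)), Mul(-9627, Pow(Mul(Mul(24, -17), -15), -1)))), 6864) = Add(Add(99, Add(Mul(-16152, Rational(3, 3571)), Mul(-9627, Pow(Mul(-408, -15), -1)))), 6864) = Add(Add(99, Add(Rational(-48456, 3571), Mul(-9627, Pow(6120, -1)))), 6864) = Add(Add(99, Add(Rational(-48456, 3571), Mul(-9627, Rational(1, 6120)))), 6864) = Add(Add(99, Add(Rational(-48456, 3571), Rational(-3209, 2040))), 6864) = Add(Add(99, Rational(-110309579, 7284840)), 6864) = Add(Rational(610889581, 7284840), 6864) = Rational(50614031341, 7284840)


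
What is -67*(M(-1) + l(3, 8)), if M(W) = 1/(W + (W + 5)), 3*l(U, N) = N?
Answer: -201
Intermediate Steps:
l(U, N) = N/3
M(W) = 1/(5 + 2*W) (M(W) = 1/(W + (5 + W)) = 1/(5 + 2*W))
-67*(M(-1) + l(3, 8)) = -67*(1/(5 + 2*(-1)) + (⅓)*8) = -67*(1/(5 - 2) + 8/3) = -67*(1/3 + 8/3) = -67*(⅓ + 8/3) = -67*3 = -201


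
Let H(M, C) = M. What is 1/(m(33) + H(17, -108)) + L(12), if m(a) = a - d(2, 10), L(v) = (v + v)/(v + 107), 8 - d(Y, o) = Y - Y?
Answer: 23/102 ≈ 0.22549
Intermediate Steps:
d(Y, o) = 8 (d(Y, o) = 8 - (Y - Y) = 8 - 1*0 = 8 + 0 = 8)
L(v) = 2*v/(107 + v) (L(v) = (2*v)/(107 + v) = 2*v/(107 + v))
m(a) = -8 + a (m(a) = a - 1*8 = a - 8 = -8 + a)
1/(m(33) + H(17, -108)) + L(12) = 1/((-8 + 33) + 17) + 2*12/(107 + 12) = 1/(25 + 17) + 2*12/119 = 1/42 + 2*12*(1/119) = 1/42 + 24/119 = 23/102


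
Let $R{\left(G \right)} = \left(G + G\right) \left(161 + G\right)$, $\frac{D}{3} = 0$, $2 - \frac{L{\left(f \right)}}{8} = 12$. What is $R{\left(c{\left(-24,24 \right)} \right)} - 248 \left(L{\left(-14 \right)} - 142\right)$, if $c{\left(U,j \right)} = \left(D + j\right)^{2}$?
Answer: $904080$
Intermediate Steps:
$L{\left(f \right)} = -80$ ($L{\left(f \right)} = 16 - 96 = -80$)
$D = 0$ ($D = 3 \cdot 0 = 0$)
$c{\left(U,j \right)} = j^{2}$ ($c{\left(U,j \right)} = \left(0 + j\right)^{2} = j^{2}$)
$R{\left(G \right)} = 2 G \left(161 + G\right)$
$R{\left(c{\left(-24,24 \right)} \right)} - 248 \left(L{\left(-14 \right)} - 142\right) = 2 \cdot 24^{2} \left(161 + 24^{2}\right) - 248 \left(-80 - 142\right) = 2 \cdot 576 \left(161 + 576\right) - 248 \left(-222\right) = 2 \cdot 576 \cdot 737 - -55056 = 849024 + 55056 = 904080$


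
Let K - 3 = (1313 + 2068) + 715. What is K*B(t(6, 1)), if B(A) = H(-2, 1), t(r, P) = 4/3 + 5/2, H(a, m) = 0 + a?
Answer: -8198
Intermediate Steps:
H(a, m) = a
t(r, P) = 23/6 (t(r, P) = 4*(⅓) + 5*(½) = 4/3 + 5/2 = 23/6)
K = 4099 (K = 3 + ((1313 + 2068) + 715) = 3 + (3381 + 715) = 3 + 4096 = 4099)
B(A) = -2
K*B(t(6, 1)) = 4099*(-2) = -8198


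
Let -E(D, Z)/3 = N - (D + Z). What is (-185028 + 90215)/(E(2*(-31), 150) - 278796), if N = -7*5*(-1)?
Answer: 94813/278637 ≈ 0.34027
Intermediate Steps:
N = 35 (N = -35*(-1) = 35)
E(D, Z) = -105 + 3*D + 3*Z (E(D, Z) = -3*(35 - (D + Z)) = -3*(35 + (-D - Z)) = -3*(35 - D - Z) = -105 + 3*D + 3*Z)
(-185028 + 90215)/(E(2*(-31), 150) - 278796) = (-185028 + 90215)/((-105 + 3*(2*(-31)) + 3*150) - 278796) = -94813/((-105 + 3*(-62) + 450) - 278796) = -94813/((-105 - 186 + 450) - 278796) = -94813/(159 - 278796) = -94813/(-278637) = -94813*(-1/278637) = 94813/278637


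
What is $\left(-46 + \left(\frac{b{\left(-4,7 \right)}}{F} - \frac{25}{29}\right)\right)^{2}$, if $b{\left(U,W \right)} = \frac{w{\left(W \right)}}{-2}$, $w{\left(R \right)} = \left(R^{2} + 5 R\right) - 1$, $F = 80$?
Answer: $\frac{48332703409}{21529600} \approx 2244.9$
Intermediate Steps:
$w{\left(R \right)} = -1 + R^{2} + 5 R$
$b{\left(U,W \right)} = \frac{1}{2} - \frac{5 W}{2} - \frac{W^{2}}{2}$ ($b{\left(U,W \right)} = \frac{-1 + W^{2} + 5 W}{-2} = \left(-1 + W^{2} + 5 W\right) \left(- \frac{1}{2}\right) = \frac{1}{2} - \frac{5 W}{2} - \frac{W^{2}}{2}$)
$\left(-46 + \left(\frac{b{\left(-4,7 \right)}}{F} - \frac{25}{29}\right)\right)^{2} = \left(-46 - \left(\frac{25}{29} - \frac{\frac{1}{2} - \frac{35}{2} - \frac{7^{2}}{2}}{80}\right)\right)^{2} = \left(-46 - \left(\frac{25}{29} - \left(\frac{1}{2} - \frac{35}{2} - \frac{49}{2}\right) \frac{1}{80}\right)\right)^{2} = \left(-46 - \frac{6407}{4640}\right)^{2} = \left(- \frac{219847}{4640}\right)^{2} = \frac{48332703409}{21529600}$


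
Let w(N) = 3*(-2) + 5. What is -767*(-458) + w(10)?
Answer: 351285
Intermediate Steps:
w(N) = -1 (w(N) = -6 + 5 = -1)
-767*(-458) + w(10) = -767*(-458) - 1 = 351286 - 1 = 351285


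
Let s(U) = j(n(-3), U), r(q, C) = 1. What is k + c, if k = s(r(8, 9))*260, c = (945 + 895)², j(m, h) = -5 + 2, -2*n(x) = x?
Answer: 3384820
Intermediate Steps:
n(x) = -x/2
j(m, h) = -3
s(U) = -3
c = 3385600 (c = 1840² = 3385600)
k = -780 (k = -3*260 = -780)
k + c = -780 + 3385600 = 3384820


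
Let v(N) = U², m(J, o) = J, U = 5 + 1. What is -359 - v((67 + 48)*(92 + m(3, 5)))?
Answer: -395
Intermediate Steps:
U = 6
v(N) = 36 (v(N) = 6² = 36)
-359 - v((67 + 48)*(92 + m(3, 5))) = -359 - 1*36 = -359 - 36 = -395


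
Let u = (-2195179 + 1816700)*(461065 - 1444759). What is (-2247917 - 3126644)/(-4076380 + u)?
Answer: -5374561/372303445046 ≈ -1.4436e-5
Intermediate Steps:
u = 372307521426 (u = -378479*(-983694) = 372307521426)
(-2247917 - 3126644)/(-4076380 + u) = (-2247917 - 3126644)/(-4076380 + 372307521426) = -5374561/372303445046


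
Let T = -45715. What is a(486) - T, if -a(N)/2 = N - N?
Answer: 45715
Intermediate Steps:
a(N) = 0 (a(N) = -2*(N - N) = -2*0 = 0)
a(486) - T = 0 - 1*(-45715) = 0 + 45715 = 45715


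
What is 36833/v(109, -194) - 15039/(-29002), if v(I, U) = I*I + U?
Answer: 1243991459/338946374 ≈ 3.6702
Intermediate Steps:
v(I, U) = U + I² (v(I, U) = I² + U = U + I²)
36833/v(109, -194) - 15039/(-29002) = 36833/(-194 + 109²) - 15039/(-29002) = 36833/(-194 + 11881) - 15039*(-1/29002) = 36833/11687 + 15039/29002 = 1243991459/338946374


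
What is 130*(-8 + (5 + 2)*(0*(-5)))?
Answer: -1040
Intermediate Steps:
130*(-8 + (5 + 2)*(0*(-5))) = 130*(-8 + 7*0) = 130*(-8 + 0) = 130*(-8) = -1040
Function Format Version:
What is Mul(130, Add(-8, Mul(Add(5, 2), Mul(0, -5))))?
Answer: -1040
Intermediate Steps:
Mul(130, Add(-8, Mul(Add(5, 2), Mul(0, -5)))) = Mul(130, Add(-8, Mul(7, 0))) = Mul(130, Add(-8, 0)) = Mul(130, -8) = -1040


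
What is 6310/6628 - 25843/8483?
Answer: -58879837/28112662 ≈ -2.0944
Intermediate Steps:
6310/6628 - 25843/8483 = 6310*(1/6628) - 25843*1/8483 = 3155/3314 - 25843/8483 = -58879837/28112662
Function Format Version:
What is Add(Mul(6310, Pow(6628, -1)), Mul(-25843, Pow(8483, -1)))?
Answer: Rational(-58879837, 28112662) ≈ -2.0944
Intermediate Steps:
Add(Mul(6310, Pow(6628, -1)), Mul(-25843, Pow(8483, -1))) = Add(Mul(6310, Rational(1, 6628)), Mul(-25843, Rational(1, 8483))) = Add(Rational(3155, 3314), Rational(-25843, 8483)) = Rational(-58879837, 28112662)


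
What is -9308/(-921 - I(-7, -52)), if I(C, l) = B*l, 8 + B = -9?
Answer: 9308/1805 ≈ 5.1568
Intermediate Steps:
B = -17 (B = -8 - 9 = -17)
I(C, l) = -17*l
-9308/(-921 - I(-7, -52)) = -9308/(-921 - (-17)*(-52)) = -9308/(-921 - 1*884) = -9308/(-921 - 884) = -9308/(-1805) = -9308*(-1/1805) = 9308/1805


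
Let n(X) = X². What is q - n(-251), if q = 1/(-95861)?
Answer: -6039338862/95861 ≈ -63001.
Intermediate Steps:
q = -1/95861 ≈ -1.0432e-5
q - n(-251) = -1/95861 - 1*(-251)² = -1/95861 - 1*63001 = -1/95861 - 63001 = -6039338862/95861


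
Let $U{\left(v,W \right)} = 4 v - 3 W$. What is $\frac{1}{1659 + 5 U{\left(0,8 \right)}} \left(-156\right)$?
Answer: $- \frac{52}{513} \approx -0.10136$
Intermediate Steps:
$U{\left(v,W \right)} = - 3 W + 4 v$
$\frac{1}{1659 + 5 U{\left(0,8 \right)}} \left(-156\right) = \frac{1}{1659 + 5 \left(\left(-3\right) 8 + 4 \cdot 0\right)} \left(-156\right) = \frac{1}{1659 + 5 \left(-24 + 0\right)} \left(-156\right) = \frac{1}{1659 + 5 \left(-24\right)} \left(-156\right) = \frac{1}{1659 - 120} \left(-156\right) = \frac{1}{1539} \left(-156\right) = - \frac{52}{513}$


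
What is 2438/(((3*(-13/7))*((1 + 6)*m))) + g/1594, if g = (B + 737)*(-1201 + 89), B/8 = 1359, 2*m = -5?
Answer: -1254761608/155415 ≈ -8073.6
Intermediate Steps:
m = -5/2 (m = (½)*(-5) = -5/2 ≈ -2.5000)
B = 10872 (B = 8*1359 = 10872)
g = -12909208 (g = (10872 + 737)*(-1201 + 89) = 11609*(-1112) = -12909208)
2438/(((3*(-13/7))*((1 + 6)*m))) + g/1594 = 2438/(((3*(-13/7))*((1 + 6)*(-5/2)))) - 12909208/1594 = 2438/(((3*(-13*⅐))*(7*(-5/2)))) - 12909208*1/1594 = 2438/(((3*(-13/7))*(-35/2))) - 6454604/797 = 2438/((-39/7*(-35/2))) - 6454604/797 = 2438/(195/2) - 6454604/797 = 2438*(2/195) - 6454604/797 = 4876/195 - 6454604/797 = -1254761608/155415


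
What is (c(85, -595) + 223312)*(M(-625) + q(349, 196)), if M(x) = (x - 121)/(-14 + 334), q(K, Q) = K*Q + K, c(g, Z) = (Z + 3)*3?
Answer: 76153740761/5 ≈ 1.5231e+10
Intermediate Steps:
c(g, Z) = 9 + 3*Z (c(g, Z) = (3 + Z)*3 = 9 + 3*Z)
q(K, Q) = K + K*Q
M(x) = -121/320 + x/320 (M(x) = (-121 + x)/320 = (-121 + x)*(1/320) = -121/320 + x/320)
(c(85, -595) + 223312)*(M(-625) + q(349, 196)) = ((9 + 3*(-595)) + 223312)*((-121/320 + (1/320)*(-625)) + 349*(1 + 196)) = ((9 - 1785) + 223312)*((-121/320 - 125/64) + 349*197) = (-1776 + 223312)*(-373/160 + 68753) = 221536*(11000107/160) = 76153740761/5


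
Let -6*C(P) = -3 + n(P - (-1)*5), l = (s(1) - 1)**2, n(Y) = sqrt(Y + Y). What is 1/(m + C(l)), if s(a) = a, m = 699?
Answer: 25182/17614799 + 6*sqrt(10)/17614799 ≈ 0.0014307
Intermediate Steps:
n(Y) = sqrt(2)*sqrt(Y) (n(Y) = sqrt(2*Y) = sqrt(2)*sqrt(Y))
l = 0 (l = (1 - 1)**2 = 0**2 = 0)
C(P) = 1/2 - sqrt(2)*sqrt(5 + P)/6 (C(P) = -(-3 + sqrt(2)*sqrt(P - (-1)*5))/6 = -(-3 + sqrt(2)*sqrt(P - 1*(-5)))/6 = -(-3 + sqrt(2)*sqrt(P + 5))/6 = -(-3 + sqrt(2)*sqrt(5 + P))/6 = 1/2 - sqrt(2)*sqrt(5 + P)/6)
1/(m + C(l)) = 1/(699 + (1/2 - sqrt(10 + 2*0)/6)) = 1/(699 + (1/2 - sqrt(10 + 0)/6)) = 1/(699 + (1/2 - sqrt(10)/6)) = 1/(1399/2 - sqrt(10)/6)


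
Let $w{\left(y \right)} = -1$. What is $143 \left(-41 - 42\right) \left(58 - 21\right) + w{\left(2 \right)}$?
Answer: $-439154$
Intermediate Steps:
$143 \left(-41 - 42\right) \left(58 - 21\right) + w{\left(2 \right)} = 143 \left(-41 - 42\right) \left(58 - 21\right) - 1 = 143 \left(\left(-83\right) 37\right) - 1 = 143 \left(-3071\right) - 1 = -439153 - 1 = -439154$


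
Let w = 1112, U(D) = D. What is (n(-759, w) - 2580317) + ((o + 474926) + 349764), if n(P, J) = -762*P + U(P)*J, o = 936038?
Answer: -1085239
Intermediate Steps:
n(P, J) = -762*P + J*P (n(P, J) = -762*P + P*J = -762*P + J*P)
(n(-759, w) - 2580317) + ((o + 474926) + 349764) = (-759*(-762 + 1112) - 2580317) + ((936038 + 474926) + 349764) = (-759*350 - 2580317) + (1410964 + 349764) = (-265650 - 2580317) + 1760728 = -2845967 + 1760728 = -1085239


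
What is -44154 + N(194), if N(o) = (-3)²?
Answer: -44145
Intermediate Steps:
N(o) = 9
-44154 + N(194) = -44154 + 9 = -44145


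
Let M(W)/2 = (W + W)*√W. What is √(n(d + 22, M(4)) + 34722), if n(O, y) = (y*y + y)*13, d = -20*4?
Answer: 5*√1938 ≈ 220.11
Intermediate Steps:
d = -80
M(W) = 4*W^(3/2) (M(W) = 2*((W + W)*√W) = 2*((2*W)*√W) = 2*(2*W^(3/2)) = 4*W^(3/2))
n(O, y) = 13*y + 13*y² (n(O, y) = (y² + y)*13 = (y + y²)*13 = 13*y + 13*y²)
√(n(d + 22, M(4)) + 34722) = √(13*(4*4^(3/2))*(1 + 4*4^(3/2)) + 34722) = √(13*(4*8)*(1 + 4*8) + 34722) = √(13*32*(1 + 32) + 34722) = √(13*32*33 + 34722) = √(13728 + 34722) = √48450 = 5*√1938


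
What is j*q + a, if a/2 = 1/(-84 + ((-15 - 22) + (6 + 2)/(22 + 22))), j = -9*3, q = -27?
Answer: 968819/1329 ≈ 728.98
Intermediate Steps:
j = -27
a = -22/1329 (a = 2/(-84 + ((-15 - 22) + (6 + 2)/(22 + 22))) = 2/(-84 + (-37 + 8/44)) = 2/(-84 + (-37 + 8*(1/44))) = 2/(-84 + (-37 + 2/11)) = 2/(-84 - 405/11) = 2/(-1329/11) = 2*(-11/1329) = -22/1329 ≈ -0.016554)
j*q + a = -27*(-27) - 22/1329 = 729 - 22/1329 = 968819/1329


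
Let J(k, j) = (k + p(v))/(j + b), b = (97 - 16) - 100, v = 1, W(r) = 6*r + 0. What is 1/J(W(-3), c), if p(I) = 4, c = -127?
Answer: 73/7 ≈ 10.429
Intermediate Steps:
W(r) = 6*r
b = -19 (b = 81 - 100 = -19)
J(k, j) = (4 + k)/(-19 + j) (J(k, j) = (k + 4)/(j - 19) = (4 + k)/(-19 + j))
1/J(W(-3), c) = 1/((4 + 6*(-3))/(-19 - 127)) = 1/((4 - 18)/(-146)) = 1/(-1/146*(-14)) = 1/(7/73) = 73/7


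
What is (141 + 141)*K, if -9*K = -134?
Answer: 12596/3 ≈ 4198.7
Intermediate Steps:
K = 134/9 (K = -⅑*(-134) = 134/9 ≈ 14.889)
(141 + 141)*K = (141 + 141)*(134/9) = 282*(134/9) = 12596/3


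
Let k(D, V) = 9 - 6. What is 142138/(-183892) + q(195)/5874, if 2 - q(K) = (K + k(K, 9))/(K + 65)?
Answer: -27127453237/35105902260 ≈ -0.77273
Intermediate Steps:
k(D, V) = 3
q(K) = 2 - (3 + K)/(65 + K) (q(K) = 2 - (K + 3)/(K + 65) = 2 - (3 + K)/(65 + K))
142138/(-183892) + q(195)/5874 = 142138/(-183892) + ((127 + 195)/(65 + 195))/5874 = 142138*(-1/183892) + (322/260)*(1/5874) = -71069/91946 + ((1/260)*322)*(1/5874) = -71069/91946 + (161/130)*(1/5874) = -71069/91946 + 161/763620 = -27127453237/35105902260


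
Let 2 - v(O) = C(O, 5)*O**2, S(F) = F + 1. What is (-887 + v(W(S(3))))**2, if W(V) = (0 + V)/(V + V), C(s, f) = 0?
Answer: 783225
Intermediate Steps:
S(F) = 1 + F
W(V) = 1/2 (W(V) = V/((2*V)) = V*(1/(2*V)) = 1/2)
v(O) = 2 (v(O) = 2 - 0*O**2 = 2 - 1*0 = 2 + 0 = 2)
(-887 + v(W(S(3))))**2 = (-887 + 2)**2 = (-885)**2 = 783225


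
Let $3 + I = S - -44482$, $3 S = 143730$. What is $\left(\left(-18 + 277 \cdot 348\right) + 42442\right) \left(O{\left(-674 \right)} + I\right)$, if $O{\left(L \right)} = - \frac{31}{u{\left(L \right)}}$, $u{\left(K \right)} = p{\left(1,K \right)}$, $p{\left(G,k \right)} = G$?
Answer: $12821137560$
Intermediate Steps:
$S = 47910$ ($S = \frac{1}{3} \cdot 143730 = 47910$)
$u{\left(K \right)} = 1$
$O{\left(L \right)} = -31$ ($O{\left(L \right)} = - \frac{31}{1} = \left(-31\right) 1 = -31$)
$I = 92389$ ($I = -3 + \left(47910 - -44482\right) = -3 + \left(47910 + 44482\right) = -3 + 92392 = 92389$)
$\left(\left(-18 + 277 \cdot 348\right) + 42442\right) \left(O{\left(-674 \right)} + I\right) = \left(\left(-18 + 277 \cdot 348\right) + 42442\right) \left(-31 + 92389\right) = \left(\left(-18 + 96396\right) + 42442\right) 92358 = \left(96378 + 42442\right) 92358 = 138820 \cdot 92358 = 12821137560$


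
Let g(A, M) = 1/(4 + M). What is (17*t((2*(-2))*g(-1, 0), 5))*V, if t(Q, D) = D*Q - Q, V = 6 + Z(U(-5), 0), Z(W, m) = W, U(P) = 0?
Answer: -408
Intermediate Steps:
V = 6 (V = 6 + 0 = 6)
t(Q, D) = -Q + D*Q
(17*t((2*(-2))*g(-1, 0), 5))*V = (17*(((2*(-2))/(4 + 0))*(-1 + 5)))*6 = (17*(-4/4*4))*6 = (17*(-4*¼*4))*6 = (17*(-1*4))*6 = (17*(-4))*6 = -68*6 = -408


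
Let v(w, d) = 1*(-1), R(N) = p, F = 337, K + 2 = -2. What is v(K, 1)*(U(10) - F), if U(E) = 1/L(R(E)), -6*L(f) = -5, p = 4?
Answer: 1679/5 ≈ 335.80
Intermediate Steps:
K = -4 (K = -2 - 2 = -4)
R(N) = 4
v(w, d) = -1
L(f) = 5/6 (L(f) = -1/6*(-5) = 5/6)
U(E) = 6/5 (U(E) = 1/(5/6) = 6/5)
v(K, 1)*(U(10) - F) = -(6/5 - 1*337) = -(6/5 - 337) = -1*(-1679/5) = 1679/5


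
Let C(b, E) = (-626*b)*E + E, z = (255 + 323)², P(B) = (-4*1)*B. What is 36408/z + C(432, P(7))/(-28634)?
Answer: -316083032380/1195770157 ≈ -264.33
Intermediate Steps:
P(B) = -4*B
z = 334084 (z = 578² = 334084)
C(b, E) = E - 626*E*b (C(b, E) = -626*E*b + E = E - 626*E*b)
36408/z + C(432, P(7))/(-28634) = 36408/334084 + ((-4*7)*(1 - 626*432))/(-28634) = 36408*(1/334084) - 28*(1 - 270432)*(-1/28634) = 9102/83521 - 28*(-270431)*(-1/28634) = 9102/83521 + 7572068*(-1/28634) = 9102/83521 - 3786034/14317 = -316083032380/1195770157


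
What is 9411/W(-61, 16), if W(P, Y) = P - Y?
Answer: -9411/77 ≈ -122.22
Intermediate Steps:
9411/W(-61, 16) = 9411/(-61 - 1*16) = 9411/(-61 - 16) = 9411/(-77) = 9411*(-1/77) = -9411/77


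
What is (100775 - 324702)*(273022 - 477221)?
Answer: 45725669473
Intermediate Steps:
(100775 - 324702)*(273022 - 477221) = -223927*(-204199) = 45725669473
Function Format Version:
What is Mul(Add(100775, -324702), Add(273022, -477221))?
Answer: 45725669473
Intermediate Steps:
Mul(Add(100775, -324702), Add(273022, -477221)) = Mul(-223927, -204199) = 45725669473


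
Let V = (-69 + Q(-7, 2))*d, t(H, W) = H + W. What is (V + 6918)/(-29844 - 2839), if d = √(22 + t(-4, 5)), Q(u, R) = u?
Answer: -6918/32683 + 76*√23/32683 ≈ -0.20052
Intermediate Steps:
d = √23 (d = √(22 + (-4 + 5)) = √(22 + 1) = √23 ≈ 4.7958)
V = -76*√23 (V = (-69 - 7)*√23 = -76*√23 ≈ -364.48)
(V + 6918)/(-29844 - 2839) = (-76*√23 + 6918)/(-29844 - 2839) = (6918 - 76*√23)/(-32683) = (6918 - 76*√23)*(-1/32683) = -6918/32683 + 76*√23/32683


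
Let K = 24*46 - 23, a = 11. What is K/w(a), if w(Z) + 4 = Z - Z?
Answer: -1081/4 ≈ -270.25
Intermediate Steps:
w(Z) = -4 (w(Z) = -4 + (Z - Z) = -4 + 0 = -4)
K = 1081 (K = 1104 - 23 = 1081)
K/w(a) = 1081/(-4) = 1081*(-¼) = -1081/4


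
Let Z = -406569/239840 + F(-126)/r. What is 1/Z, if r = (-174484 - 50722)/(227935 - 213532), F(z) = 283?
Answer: -27006703520/534580685187 ≈ -0.050519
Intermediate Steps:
r = -225206/14403 ≈ -15.636
Z = -534580685187/27006703520 (Z = -406569/239840 + 283/(-225206/14403) = -406569*1/239840 + 283*(-14403/225206) = -406569/239840 - 4076049/225206 = -534580685187/27006703520 ≈ -19.794)
1/Z = 1/(-534580685187/27006703520) = -27006703520/534580685187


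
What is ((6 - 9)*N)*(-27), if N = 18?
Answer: 1458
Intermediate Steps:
((6 - 9)*N)*(-27) = ((6 - 9)*18)*(-27) = -3*18*(-27) = -54*(-27) = 1458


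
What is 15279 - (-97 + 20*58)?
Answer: 14216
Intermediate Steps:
15279 - (-97 + 20*58) = 15279 - (-97 + 1160) = 15279 - 1*1063 = 15279 - 1063 = 14216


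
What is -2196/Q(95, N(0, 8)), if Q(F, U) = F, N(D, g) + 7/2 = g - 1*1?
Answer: -2196/95 ≈ -23.116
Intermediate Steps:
N(D, g) = -9/2 + g (N(D, g) = -7/2 + (g - 1*1) = -7/2 + (g - 1) = -7/2 + (-1 + g) = -9/2 + g)
-2196/Q(95, N(0, 8)) = -2196/95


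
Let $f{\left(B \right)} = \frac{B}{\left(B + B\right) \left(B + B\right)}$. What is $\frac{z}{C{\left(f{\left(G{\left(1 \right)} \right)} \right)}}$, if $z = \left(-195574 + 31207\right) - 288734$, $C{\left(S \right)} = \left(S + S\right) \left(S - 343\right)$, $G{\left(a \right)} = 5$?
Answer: $\frac{90620200}{6859} \approx 13212.0$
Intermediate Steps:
$f{\left(B \right)} = \frac{1}{4 B}$ ($f{\left(B \right)} = \frac{B}{2 B 2 B} = \frac{B}{4 B^{2}} = B \frac{1}{4 B^{2}} = \frac{1}{4 B}$)
$C{\left(S \right)} = 2 S \left(-343 + S\right)$
$z = -453101$ ($z = -164367 - 288734 = -453101$)
$\frac{z}{C{\left(f{\left(G{\left(1 \right)} \right)} \right)}} = - \frac{453101}{2 \frac{1}{4 \cdot 5} \left(-343 + \frac{1}{4 \cdot 5}\right)} = - \frac{453101}{2 \cdot \frac{1}{4} \cdot \frac{1}{5} \left(-343 + \frac{1}{4} \cdot \frac{1}{5}\right)} = - \frac{453101}{2 \cdot \frac{1}{20} \left(-343 + \frac{1}{20}\right)} = - \frac{453101}{2 \cdot \frac{1}{20} \left(- \frac{6859}{20}\right)} = - \frac{453101}{- \frac{6859}{200}} = \left(-453101\right) \left(- \frac{200}{6859}\right) = \frac{90620200}{6859}$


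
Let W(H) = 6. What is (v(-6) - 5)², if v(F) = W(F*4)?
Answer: 1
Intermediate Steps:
v(F) = 6
(v(-6) - 5)² = (6 - 5)² = 1² = 1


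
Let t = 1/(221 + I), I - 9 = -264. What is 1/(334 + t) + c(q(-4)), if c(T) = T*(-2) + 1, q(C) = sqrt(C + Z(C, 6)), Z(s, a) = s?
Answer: 11389/11355 - 4*I*sqrt(2) ≈ 1.003 - 5.6569*I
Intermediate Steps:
I = -255 (I = 9 - 264 = -255)
t = -1/34 (t = 1/(221 - 255) = 1/(-34) = -1/34 ≈ -0.029412)
q(C) = sqrt(2)*sqrt(C) (q(C) = sqrt(C + C) = sqrt(2*C) = sqrt(2)*sqrt(C))
c(T) = 1 - 2*T (c(T) = -2*T + 1 = 1 - 2*T)
1/(334 + t) + c(q(-4)) = 1/(334 - 1/34) + (1 - 2*sqrt(2)*sqrt(-4)) = 1/(11355/34) + (1 - 2*sqrt(2)*2*I) = 34/11355 + (1 - 4*I*sqrt(2)) = 11389/11355 - 4*I*sqrt(2)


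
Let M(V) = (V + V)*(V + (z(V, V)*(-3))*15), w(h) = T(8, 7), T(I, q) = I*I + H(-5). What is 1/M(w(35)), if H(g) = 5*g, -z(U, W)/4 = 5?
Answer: 1/73242 ≈ 1.3653e-5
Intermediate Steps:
z(U, W) = -20 (z(U, W) = -4*5 = -20)
T(I, q) = -25 + I² (T(I, q) = I*I + 5*(-5) = I² - 25 = -25 + I²)
w(h) = 39 (w(h) = -25 + 8² = -25 + 64 = 39)
M(V) = 2*V*(900 + V) (M(V) = (V + V)*(V - 20*(-3)*15) = (2*V)*(V + 60*15) = (2*V)*(V + 900) = (2*V)*(900 + V) = 2*V*(900 + V))
1/M(w(35)) = 1/(2*39*(900 + 39)) = 1/(2*39*939) = 1/73242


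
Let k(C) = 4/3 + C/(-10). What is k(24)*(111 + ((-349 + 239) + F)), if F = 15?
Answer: -256/15 ≈ -17.067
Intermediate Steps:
k(C) = 4/3 - C/10 (k(C) = 4*(⅓) + C*(-⅒) = 4/3 - C/10)
k(24)*(111 + ((-349 + 239) + F)) = (4/3 - ⅒*24)*(111 + ((-349 + 239) + 15)) = (4/3 - 12/5)*(111 + (-110 + 15)) = -16*(111 - 95)/15 = -16/15*16 = -256/15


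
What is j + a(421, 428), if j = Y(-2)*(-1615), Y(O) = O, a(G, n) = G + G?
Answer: 4072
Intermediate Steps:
a(G, n) = 2*G
j = 3230 (j = -2*(-1615) = 3230)
j + a(421, 428) = 3230 + 2*421 = 3230 + 842 = 4072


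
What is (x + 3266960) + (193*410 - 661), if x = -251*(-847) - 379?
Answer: 3557647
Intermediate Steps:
x = 212218 (x = 212597 - 379 = 212218)
(x + 3266960) + (193*410 - 661) = (212218 + 3266960) + (193*410 - 661) = 3479178 + (79130 - 661) = 3479178 + 78469 = 3557647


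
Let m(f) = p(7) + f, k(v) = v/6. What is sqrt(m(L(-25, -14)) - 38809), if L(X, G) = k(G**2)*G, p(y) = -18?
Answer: I*sqrt(353559)/3 ≈ 198.2*I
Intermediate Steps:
k(v) = v/6 (k(v) = v*(1/6) = v/6)
L(X, G) = G**3/6 (L(X, G) = (G**2/6)*G = G**3/6)
m(f) = -18 + f
sqrt(m(L(-25, -14)) - 38809) = sqrt((-18 + (1/6)*(-14)**3) - 38809) = sqrt((-18 + (1/6)*(-2744)) - 38809) = sqrt((-18 - 1372/3) - 38809) = sqrt(-1426/3 - 38809) = sqrt(-117853/3) = I*sqrt(353559)/3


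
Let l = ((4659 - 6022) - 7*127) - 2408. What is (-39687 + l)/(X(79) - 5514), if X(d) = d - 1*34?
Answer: 44347/5469 ≈ 8.1088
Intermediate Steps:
l = -4660 (l = (-1363 - 889) - 2408 = -2252 - 2408 = -4660)
X(d) = -34 + d (X(d) = d - 34 = -34 + d)
(-39687 + l)/(X(79) - 5514) = (-39687 - 4660)/((-34 + 79) - 5514) = -44347/(45 - 5514) = -44347/(-5469) = -44347*(-1/5469) = 44347/5469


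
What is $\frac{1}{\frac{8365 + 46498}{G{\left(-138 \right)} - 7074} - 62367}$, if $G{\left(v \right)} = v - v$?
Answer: $- \frac{7074}{441239021} \approx -1.6032 \cdot 10^{-5}$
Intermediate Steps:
$G{\left(v \right)} = 0$
$\frac{1}{\frac{8365 + 46498}{G{\left(-138 \right)} - 7074} - 62367} = \frac{1}{\frac{8365 + 46498}{0 - 7074} - 62367} = \frac{1}{\frac{54863}{-7074} - 62367} = \frac{1}{54863 \left(- \frac{1}{7074}\right) - 62367} = \frac{1}{- \frac{54863}{7074} - 62367} = \frac{1}{- \frac{441239021}{7074}} = - \frac{7074}{441239021}$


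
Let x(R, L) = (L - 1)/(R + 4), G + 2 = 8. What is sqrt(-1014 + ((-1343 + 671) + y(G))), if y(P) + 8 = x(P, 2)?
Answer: I*sqrt(169390)/10 ≈ 41.157*I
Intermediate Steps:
G = 6 (G = -2 + 8 = 6)
x(R, L) = (-1 + L)/(4 + R)
y(P) = -8 + 1/(4 + P) (y(P) = -8 + (-1 + 2)/(4 + P) = -8 + 1/(4 + P))
sqrt(-1014 + ((-1343 + 671) + y(G))) = sqrt(-1014 + ((-1343 + 671) + (-31 - 8*6)/(4 + 6))) = sqrt(-1014 + (-672 + (-31 - 48)/10)) = sqrt(-1014 + (-672 + (1/10)*(-79))) = sqrt(-1014 + (-672 - 79/10)) = sqrt(-1014 - 6799/10) = sqrt(-16939/10) = I*sqrt(169390)/10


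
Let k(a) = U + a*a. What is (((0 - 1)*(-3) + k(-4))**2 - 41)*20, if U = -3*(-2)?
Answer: 11680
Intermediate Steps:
U = 6
k(a) = 6 + a**2 (k(a) = 6 + a*a = 6 + a**2)
(((0 - 1)*(-3) + k(-4))**2 - 41)*20 = (((0 - 1)*(-3) + (6 + (-4)**2))**2 - 41)*20 = ((-1*(-3) + (6 + 16))**2 - 41)*20 = ((3 + 22)**2 - 41)*20 = (25**2 - 41)*20 = (625 - 41)*20 = 584*20 = 11680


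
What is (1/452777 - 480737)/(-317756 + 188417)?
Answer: 3455026296/929551181 ≈ 3.7169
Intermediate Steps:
(1/452777 - 480737)/(-317756 + 188417) = (1/452777 - 480737)/(-129339) = -217666656648/452777*(-1/129339) = 3455026296/929551181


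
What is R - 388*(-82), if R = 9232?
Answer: 41048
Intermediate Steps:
R - 388*(-82) = 9232 - 388*(-82) = 9232 - 1*(-31816) = 9232 + 31816 = 41048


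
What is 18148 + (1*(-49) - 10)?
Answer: 18089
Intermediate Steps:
18148 + (1*(-49) - 10) = 18148 + (-49 - 10) = 18148 - 59 = 18089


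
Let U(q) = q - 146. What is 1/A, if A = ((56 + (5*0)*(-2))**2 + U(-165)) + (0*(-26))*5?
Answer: 1/2825 ≈ 0.00035398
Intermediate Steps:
U(q) = -146 + q
A = 2825 (A = ((56 + (5*0)*(-2))**2 + (-146 - 165)) + (0*(-26))*5 = ((56 + 0*(-2))**2 - 311) + 0*5 = ((56 + 0)**2 - 311) + 0 = (56**2 - 311) + 0 = (3136 - 311) + 0 = 2825 + 0 = 2825)
1/A = 1/2825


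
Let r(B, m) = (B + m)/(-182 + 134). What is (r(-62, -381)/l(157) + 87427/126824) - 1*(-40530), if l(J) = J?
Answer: 4842135849353/119468208 ≈ 40531.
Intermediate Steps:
r(B, m) = -B/48 - m/48 (r(B, m) = (B + m)/(-48) = (B + m)*(-1/48) = -B/48 - m/48)
(r(-62, -381)/l(157) + 87427/126824) - 1*(-40530) = ((-1/48*(-62) - 1/48*(-381))/157 + 87427/126824) - 1*(-40530) = ((31/24 + 127/16)*(1/157) + 87427*(1/126824)) + 40530 = ((443/48)*(1/157) + 87427/126824) + 40530 = (443/7536 + 87427/126824) + 40530 = 89379113/119468208 + 40530 = 4842135849353/119468208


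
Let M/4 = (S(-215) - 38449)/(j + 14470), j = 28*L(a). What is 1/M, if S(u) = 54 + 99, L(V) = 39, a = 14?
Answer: -7781/76592 ≈ -0.10159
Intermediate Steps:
j = 1092 (j = 28*39 = 1092)
S(u) = 153
M = -76592/7781 (M = 4*((153 - 38449)/(1092 + 14470)) = 4*(-38296/15562) = 4*(-38296*1/15562) = 4*(-19148/7781) = -76592/7781 ≈ -9.8435)
1/M = 1/(-76592/7781) = -7781/76592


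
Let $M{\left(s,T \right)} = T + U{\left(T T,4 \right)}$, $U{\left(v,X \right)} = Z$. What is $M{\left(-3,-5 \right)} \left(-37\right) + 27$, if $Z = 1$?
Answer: $175$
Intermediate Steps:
$U{\left(v,X \right)} = 1$
$M{\left(s,T \right)} = 1 + T$ ($M{\left(s,T \right)} = T + 1 = 1 + T$)
$M{\left(-3,-5 \right)} \left(-37\right) + 27 = \left(1 - 5\right) \left(-37\right) + 27 = \left(-4\right) \left(-37\right) + 27 = 148 + 27 = 175$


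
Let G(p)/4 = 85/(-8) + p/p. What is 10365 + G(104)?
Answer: 20653/2 ≈ 10327.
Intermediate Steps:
G(p) = -77/2 (G(p) = 4*(85/(-8) + p/p) = 4*(85*(-1/8) + 1) = 4*(-85/8 + 1) = 4*(-77/8) = -77/2)
10365 + G(104) = 10365 - 77/2 = 20653/2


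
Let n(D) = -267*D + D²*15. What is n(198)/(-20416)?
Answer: -24327/928 ≈ -26.214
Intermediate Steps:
n(D) = -267*D + 15*D²
n(198)/(-20416) = (3*198*(-89 + 5*198))/(-20416) = (3*198*(-89 + 990))*(-1/20416) = (3*198*901)*(-1/20416) = 535194*(-1/20416) = -24327/928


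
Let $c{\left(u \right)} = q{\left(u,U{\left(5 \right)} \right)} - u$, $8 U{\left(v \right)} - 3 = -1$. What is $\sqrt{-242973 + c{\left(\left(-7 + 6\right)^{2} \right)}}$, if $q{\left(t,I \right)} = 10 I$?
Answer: $\frac{i \sqrt{971886}}{2} \approx 492.92 i$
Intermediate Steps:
$U{\left(v \right)} = \frac{1}{4}$ ($U{\left(v \right)} = \frac{3}{8} + \frac{1}{8} \left(-1\right) = \frac{3}{8} - \frac{1}{8} = \frac{1}{4}$)
$c{\left(u \right)} = \frac{5}{2} - u$ ($c{\left(u \right)} = 10 \cdot \frac{1}{4} - u = \frac{5}{2} - u$)
$\sqrt{-242973 + c{\left(\left(-7 + 6\right)^{2} \right)}} = \sqrt{-242973 + \left(\frac{5}{2} - \left(-7 + 6\right)^{2}\right)} = \sqrt{-242973 + \left(\frac{5}{2} - \left(-1\right)^{2}\right)} = \sqrt{-242973 + \left(\frac{5}{2} - 1\right)} = \sqrt{-242973 + \frac{3}{2}} = \sqrt{- \frac{485943}{2}} = \frac{i \sqrt{971886}}{2}$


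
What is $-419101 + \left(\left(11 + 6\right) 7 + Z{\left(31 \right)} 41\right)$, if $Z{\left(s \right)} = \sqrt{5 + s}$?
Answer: $-418736$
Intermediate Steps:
$-419101 + \left(\left(11 + 6\right) 7 + Z{\left(31 \right)} 41\right) = -419101 + \left(\left(11 + 6\right) 7 + \sqrt{5 + 31} \cdot 41\right) = -419101 + \left(17 \cdot 7 + \sqrt{36} \cdot 41\right) = -419101 + \left(119 + 6 \cdot 41\right) = -419101 + \left(119 + 246\right) = -419101 + 365 = -418736$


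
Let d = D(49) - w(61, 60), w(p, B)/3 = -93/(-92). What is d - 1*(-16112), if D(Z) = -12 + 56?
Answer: 1486073/92 ≈ 16153.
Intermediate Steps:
w(p, B) = 279/92 (w(p, B) = 3*(-93/(-92)) = 3*(-93*(-1/92)) = 3*(93/92) = 279/92)
D(Z) = 44
d = 3769/92 (d = 44 - 1*279/92 = 44 - 279/92 = 3769/92 ≈ 40.967)
d - 1*(-16112) = 3769/92 - 1*(-16112) = 3769/92 + 16112 = 1486073/92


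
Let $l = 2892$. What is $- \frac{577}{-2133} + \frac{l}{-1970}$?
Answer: $- \frac{2515973}{2101005} \approx -1.1975$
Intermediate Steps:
$- \frac{577}{-2133} + \frac{l}{-1970} = - \frac{577}{-2133} + \frac{2892}{-1970} = \left(-577\right) \left(- \frac{1}{2133}\right) + 2892 \left(- \frac{1}{1970}\right) = \frac{577}{2133} - \frac{1446}{985} = - \frac{2515973}{2101005}$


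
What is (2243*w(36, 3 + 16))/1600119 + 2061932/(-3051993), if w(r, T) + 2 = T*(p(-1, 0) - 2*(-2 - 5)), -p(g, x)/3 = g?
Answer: -40810831627/180872295821 ≈ -0.22563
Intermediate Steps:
p(g, x) = -3*g
w(r, T) = -2 + 17*T (w(r, T) = -2 + T*(-3*(-1) - 2*(-2 - 5)) = -2 + T*(3 - 2*(-7)) = -2 + T*(3 + 14) = -2 + T*17 = -2 + 17*T)
(2243*w(36, 3 + 16))/1600119 + 2061932/(-3051993) = (2243*(-2 + 17*(3 + 16)))/1600119 + 2061932/(-3051993) = (2243*(-2 + 17*19))*(1/1600119) + 2061932*(-1/3051993) = (2243*(-2 + 323))*(1/1600119) - 2061932/3051993 = (2243*321)*(1/1600119) - 2061932/3051993 = 720003*(1/1600119) - 2061932/3051993 = 240001/533373 - 2061932/3051993 = -40810831627/180872295821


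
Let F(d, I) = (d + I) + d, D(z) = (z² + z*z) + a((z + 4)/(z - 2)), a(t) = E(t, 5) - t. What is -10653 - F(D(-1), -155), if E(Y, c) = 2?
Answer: -10508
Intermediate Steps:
a(t) = 2 - t
D(z) = 2 + 2*z² - (4 + z)/(-2 + z) (D(z) = (z² + z*z) + (2 - (z + 4)/(z - 2)) = (z² + z²) + (2 - (4 + z)/(-2 + z)) = 2*z² + (2 - (4 + z)/(-2 + z)) = 2 + 2*z² - (4 + z)/(-2 + z))
F(d, I) = I + 2*d (F(d, I) = (I + d) + d = I + 2*d)
-10653 - F(D(-1), -155) = -10653 - (-155 + 2*((-4 - 1*(-1) + 2*(1 + (-1)²)*(-2 - 1))/(-2 - 1))) = -10653 - (-155 + 2*((-4 + 1 + 2*(1 + 1)*(-3))/(-3))) = -10653 - (-155 + 2*(-(-4 + 1 + 2*2*(-3))/3)) = -10653 - (-155 + 2*(-(-4 + 1 - 12)/3)) = -10653 - (-155 + 2*(-⅓*(-15))) = -10653 - (-155 + 2*5) = -10653 - (-155 + 10) = -10653 - 1*(-145) = -10653 + 145 = -10508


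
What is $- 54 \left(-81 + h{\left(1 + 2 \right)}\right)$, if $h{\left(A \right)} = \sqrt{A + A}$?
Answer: $4374 - 54 \sqrt{6} \approx 4241.7$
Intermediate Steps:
$h{\left(A \right)} = \sqrt{2} \sqrt{A}$ ($h{\left(A \right)} = \sqrt{2 A} = \sqrt{2} \sqrt{A}$)
$- 54 \left(-81 + h{\left(1 + 2 \right)}\right) = - 54 \left(-81 + \sqrt{2} \sqrt{1 + 2}\right) = - 54 \left(-81 + \sqrt{2} \sqrt{3}\right) = - 54 \left(-81 + \sqrt{6}\right) = 4374 - 54 \sqrt{6}$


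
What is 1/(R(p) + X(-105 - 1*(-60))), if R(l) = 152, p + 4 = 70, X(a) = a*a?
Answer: 1/2177 ≈ 0.00045935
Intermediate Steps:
X(a) = a**2
p = 66 (p = -4 + 70 = 66)
1/(R(p) + X(-105 - 1*(-60))) = 1/(152 + (-105 - 1*(-60))**2) = 1/(152 + (-105 + 60)**2) = 1/(152 + (-45)**2) = 1/(152 + 2025) = 1/2177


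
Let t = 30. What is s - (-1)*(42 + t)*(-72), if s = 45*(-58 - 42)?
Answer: -9684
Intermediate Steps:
s = -4500 (s = 45*(-100) = -4500)
s - (-1)*(42 + t)*(-72) = -4500 - (-1)*(42 + 30)*(-72) = -4500 - (-1)*72*(-72) = -4500 - (-1)*(-5184) = -4500 - 1*5184 = -4500 - 5184 = -9684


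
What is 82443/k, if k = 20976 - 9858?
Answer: 27481/3706 ≈ 7.4153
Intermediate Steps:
k = 11118
82443/k = 82443/11118 = 82443*(1/11118) = 27481/3706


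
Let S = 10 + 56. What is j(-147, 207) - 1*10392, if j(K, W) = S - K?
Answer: -10179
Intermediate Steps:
S = 66
j(K, W) = 66 - K
j(-147, 207) - 1*10392 = (66 - 1*(-147)) - 1*10392 = (66 + 147) - 10392 = 213 - 10392 = -10179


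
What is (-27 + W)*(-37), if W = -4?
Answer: 1147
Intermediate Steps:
(-27 + W)*(-37) = (-27 - 4)*(-37) = -31*(-37) = 1147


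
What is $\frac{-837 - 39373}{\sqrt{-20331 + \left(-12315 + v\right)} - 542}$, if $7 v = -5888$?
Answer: $\frac{76278370}{1145379} + \frac{20105 i \sqrt{1640870}}{1145379} \approx 66.597 + 22.485 i$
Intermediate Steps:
$v = - \frac{5888}{7}$ ($v = \frac{1}{7} \left(-5888\right) = - \frac{5888}{7} \approx -841.14$)
$\frac{-837 - 39373}{\sqrt{-20331 + \left(-12315 + v\right)} - 542} = \frac{-837 - 39373}{\sqrt{-20331 - \frac{92093}{7}} - 542} = - \frac{40210}{\sqrt{-20331 - \frac{92093}{7}} - 542} = - \frac{40210}{\sqrt{- \frac{234410}{7}} - 542} = - \frac{40210}{\frac{i \sqrt{1640870}}{7} - 542} = - \frac{40210}{-542 + \frac{i \sqrt{1640870}}{7}}$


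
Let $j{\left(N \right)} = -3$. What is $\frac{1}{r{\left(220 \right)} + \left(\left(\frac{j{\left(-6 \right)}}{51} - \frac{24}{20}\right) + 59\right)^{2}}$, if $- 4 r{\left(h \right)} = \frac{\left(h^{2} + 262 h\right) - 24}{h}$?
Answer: $\frac{79475}{255398534} \approx 0.00031118$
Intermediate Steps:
$r{\left(h \right)} = - \frac{-24 + h^{2} + 262 h}{4 h}$ ($r{\left(h \right)} = - \frac{\left(\left(h^{2} + 262 h\right) - 24\right) \frac{1}{h}}{4} = - \frac{\left(-24 + h^{2} + 262 h\right) \frac{1}{h}}{4} = - \frac{\frac{1}{h} \left(-24 + h^{2} + 262 h\right)}{4} = - \frac{-24 + h^{2} + 262 h}{4 h}$)
$\frac{1}{r{\left(220 \right)} + \left(\left(\frac{j{\left(-6 \right)}}{51} - \frac{24}{20}\right) + 59\right)^{2}} = \frac{1}{\frac{24 - 220 \left(262 + 220\right)}{4 \cdot 220} + \left(\left(- \frac{3}{51} - \frac{24}{20}\right) + 59\right)^{2}} = \frac{1}{\frac{1}{4} \cdot \frac{1}{220} \left(24 - 220 \cdot 482\right) + \left(\left(\left(-3\right) \frac{1}{51} - \frac{6}{5}\right) + 59\right)^{2}} = \frac{1}{\frac{1}{4} \cdot \frac{1}{220} \left(24 - 106040\right) + \left(\left(- \frac{1}{17} - \frac{6}{5}\right) + 59\right)^{2}} = \frac{1}{\frac{1}{4} \cdot \frac{1}{220} \left(-106016\right) + \left(- \frac{107}{85} + 59\right)^{2}} = \frac{1}{- \frac{6626}{55} + \left(\frac{4908}{85}\right)^{2}} = \frac{1}{- \frac{6626}{55} + \frac{24088464}{7225}} = \frac{1}{\frac{255398534}{79475}} = \frac{79475}{255398534}$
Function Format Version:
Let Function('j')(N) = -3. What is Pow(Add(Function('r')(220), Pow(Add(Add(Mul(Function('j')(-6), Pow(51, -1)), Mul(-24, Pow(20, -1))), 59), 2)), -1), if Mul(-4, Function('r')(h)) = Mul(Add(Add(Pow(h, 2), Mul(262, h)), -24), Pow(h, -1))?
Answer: Rational(79475, 255398534) ≈ 0.00031118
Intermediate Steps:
Function('r')(h) = Mul(Rational(-1, 4), Pow(h, -1), Add(-24, Pow(h, 2), Mul(262, h))) (Function('r')(h) = Mul(Rational(-1, 4), Mul(Add(Add(Pow(h, 2), Mul(262, h)), -24), Pow(h, -1))) = Mul(Rational(-1, 4), Mul(Add(-24, Pow(h, 2), Mul(262, h)), Pow(h, -1))) = Mul(Rational(-1, 4), Mul(Pow(h, -1), Add(-24, Pow(h, 2), Mul(262, h)))) = Mul(Rational(-1, 4), Pow(h, -1), Add(-24, Pow(h, 2), Mul(262, h))))
Pow(Add(Function('r')(220), Pow(Add(Add(Mul(Function('j')(-6), Pow(51, -1)), Mul(-24, Pow(20, -1))), 59), 2)), -1) = Pow(Add(Mul(Rational(1, 4), Pow(220, -1), Add(24, Mul(-1, 220, Add(262, 220)))), Pow(Add(Add(Mul(-3, Pow(51, -1)), Mul(-24, Pow(20, -1))), 59), 2)), -1) = Pow(Add(Mul(Rational(1, 4), Rational(1, 220), Add(24, Mul(-1, 220, 482))), Pow(Add(Add(Mul(-3, Rational(1, 51)), Mul(-24, Rational(1, 20))), 59), 2)), -1) = Pow(Add(Mul(Rational(1, 4), Rational(1, 220), Add(24, -106040)), Pow(Add(Add(Rational(-1, 17), Rational(-6, 5)), 59), 2)), -1) = Pow(Add(Mul(Rational(1, 4), Rational(1, 220), -106016), Pow(Add(Rational(-107, 85), 59), 2)), -1) = Pow(Add(Rational(-6626, 55), Pow(Rational(4908, 85), 2)), -1) = Pow(Add(Rational(-6626, 55), Rational(24088464, 7225)), -1) = Pow(Rational(255398534, 79475), -1) = Rational(79475, 255398534)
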